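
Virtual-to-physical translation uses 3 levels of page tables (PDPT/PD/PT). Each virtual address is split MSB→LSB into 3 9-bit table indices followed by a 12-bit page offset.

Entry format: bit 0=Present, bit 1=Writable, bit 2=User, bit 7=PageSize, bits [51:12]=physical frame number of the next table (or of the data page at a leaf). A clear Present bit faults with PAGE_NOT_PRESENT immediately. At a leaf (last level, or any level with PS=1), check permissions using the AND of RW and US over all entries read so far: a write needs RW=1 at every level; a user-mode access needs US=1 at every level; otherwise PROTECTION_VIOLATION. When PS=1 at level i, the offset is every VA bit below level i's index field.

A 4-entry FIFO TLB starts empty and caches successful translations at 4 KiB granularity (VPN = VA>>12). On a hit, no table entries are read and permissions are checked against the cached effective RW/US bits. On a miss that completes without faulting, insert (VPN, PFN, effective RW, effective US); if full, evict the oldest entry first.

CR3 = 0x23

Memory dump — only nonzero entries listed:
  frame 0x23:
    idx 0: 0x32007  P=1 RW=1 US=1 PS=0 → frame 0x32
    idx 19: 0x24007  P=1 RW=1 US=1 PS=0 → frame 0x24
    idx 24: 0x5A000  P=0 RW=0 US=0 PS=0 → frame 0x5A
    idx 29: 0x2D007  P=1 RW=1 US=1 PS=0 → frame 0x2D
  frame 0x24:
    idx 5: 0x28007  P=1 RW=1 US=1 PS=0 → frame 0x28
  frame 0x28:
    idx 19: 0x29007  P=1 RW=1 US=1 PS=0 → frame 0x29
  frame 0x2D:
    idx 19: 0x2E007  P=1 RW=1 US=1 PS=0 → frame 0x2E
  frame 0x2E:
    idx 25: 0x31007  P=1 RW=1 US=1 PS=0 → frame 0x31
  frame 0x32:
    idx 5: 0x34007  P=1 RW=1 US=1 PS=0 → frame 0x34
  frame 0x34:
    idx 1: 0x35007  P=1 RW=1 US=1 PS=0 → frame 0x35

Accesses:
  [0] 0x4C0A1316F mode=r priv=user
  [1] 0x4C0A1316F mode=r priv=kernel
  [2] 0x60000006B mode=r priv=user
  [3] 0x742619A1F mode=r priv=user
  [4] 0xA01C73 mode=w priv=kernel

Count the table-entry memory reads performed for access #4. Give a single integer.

Per-access translation:
#0 VA=0x4C0A1316F (r,user):
  L0 @0x23[19] → 0x24007  P=1,RW=1,US=1,PS=0
  L1 @0x24[5] → 0x28007  P=1,RW=1,US=1,PS=0
  L2 @0x28[19] → 0x29007  P=1,RW=1,US=1,PS=0
  ⇒ phys 0x2916F  [3 reads]
#1 VA=0x4C0A1316F (r,kernel):
  TLB hit vpn=0x4C0A13 → PA=0x2916F
#2 VA=0x60000006B (r,user):
  L0 @0x23[24] → 0x5A000  P=0,RW=0,US=0,PS=0
  ✗ PAGE_NOT_PRESENT  [1 reads]
#3 VA=0x742619A1F (r,user):
  L0 @0x23[29] → 0x2D007  P=1,RW=1,US=1,PS=0
  L1 @0x2D[19] → 0x2E007  P=1,RW=1,US=1,PS=0
  L2 @0x2E[25] → 0x31007  P=1,RW=1,US=1,PS=0
  ⇒ phys 0x31A1F  [3 reads]
#4 VA=0xA01C73 (w,kernel):
  L0 @0x23[0] → 0x32007  P=1,RW=1,US=1,PS=0
  L1 @0x32[5] → 0x34007  P=1,RW=1,US=1,PS=0
  L2 @0x34[1] → 0x35007  P=1,RW=1,US=1,PS=0
  ⇒ phys 0x35C73  [3 reads]

Entries read for #4: 3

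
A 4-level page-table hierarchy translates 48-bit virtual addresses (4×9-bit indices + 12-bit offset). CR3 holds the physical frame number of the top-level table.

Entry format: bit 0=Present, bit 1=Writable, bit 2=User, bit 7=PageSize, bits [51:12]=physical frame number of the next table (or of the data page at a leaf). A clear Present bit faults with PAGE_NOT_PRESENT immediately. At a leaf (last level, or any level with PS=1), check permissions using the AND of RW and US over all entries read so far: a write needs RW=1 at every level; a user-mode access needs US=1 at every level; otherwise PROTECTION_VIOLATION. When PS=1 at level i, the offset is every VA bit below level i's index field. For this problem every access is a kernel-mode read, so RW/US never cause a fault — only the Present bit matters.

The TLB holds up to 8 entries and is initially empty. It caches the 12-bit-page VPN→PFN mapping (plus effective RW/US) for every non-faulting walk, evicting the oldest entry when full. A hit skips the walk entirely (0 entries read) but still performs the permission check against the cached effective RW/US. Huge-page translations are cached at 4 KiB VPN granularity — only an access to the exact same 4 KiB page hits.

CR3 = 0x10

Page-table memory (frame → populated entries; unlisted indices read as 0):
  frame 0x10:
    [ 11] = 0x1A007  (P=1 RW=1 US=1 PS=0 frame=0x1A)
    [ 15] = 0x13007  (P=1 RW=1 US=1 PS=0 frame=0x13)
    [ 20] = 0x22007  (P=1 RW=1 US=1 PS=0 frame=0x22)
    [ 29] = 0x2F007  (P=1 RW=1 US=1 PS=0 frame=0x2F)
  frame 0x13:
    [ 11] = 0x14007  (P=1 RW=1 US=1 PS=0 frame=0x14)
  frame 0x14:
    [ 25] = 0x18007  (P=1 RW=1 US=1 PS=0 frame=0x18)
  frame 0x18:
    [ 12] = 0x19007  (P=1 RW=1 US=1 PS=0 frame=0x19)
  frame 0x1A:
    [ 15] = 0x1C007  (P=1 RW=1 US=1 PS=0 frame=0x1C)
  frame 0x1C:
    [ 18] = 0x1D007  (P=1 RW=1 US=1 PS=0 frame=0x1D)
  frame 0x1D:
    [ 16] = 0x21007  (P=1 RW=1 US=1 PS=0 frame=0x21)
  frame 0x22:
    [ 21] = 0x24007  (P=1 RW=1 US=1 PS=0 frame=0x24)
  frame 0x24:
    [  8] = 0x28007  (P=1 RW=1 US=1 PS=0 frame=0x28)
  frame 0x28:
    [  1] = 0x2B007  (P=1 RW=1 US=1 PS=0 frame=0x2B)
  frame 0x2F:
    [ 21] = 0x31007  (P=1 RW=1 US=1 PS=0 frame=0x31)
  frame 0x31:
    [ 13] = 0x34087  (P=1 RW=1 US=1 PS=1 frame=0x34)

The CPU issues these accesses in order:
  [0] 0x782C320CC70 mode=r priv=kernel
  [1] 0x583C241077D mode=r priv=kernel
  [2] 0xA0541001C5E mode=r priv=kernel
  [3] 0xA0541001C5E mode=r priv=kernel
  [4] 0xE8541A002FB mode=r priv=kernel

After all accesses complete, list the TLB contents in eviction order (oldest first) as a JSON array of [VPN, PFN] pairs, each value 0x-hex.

Per-access translation:
#0 VA=0x782C320CC70 (r,kernel):
  [0] read 0x10 idx=15: raw=0x13007 flags P=1 W=1 U=1 S=0
  [1] read 0x13 idx=11: raw=0x14007 flags P=1 W=1 U=1 S=0
  [2] read 0x14 idx=25: raw=0x18007 flags P=1 W=1 U=1 S=0
  [3] read 0x18 idx=12: raw=0x19007 flags P=1 W=1 U=1 S=0
  ⇒ phys 0x19C70  [4 reads]
#1 VA=0x583C241077D (r,kernel):
  [0] read 0x10 idx=11: raw=0x1A007 flags P=1 W=1 U=1 S=0
  [1] read 0x1A idx=15: raw=0x1C007 flags P=1 W=1 U=1 S=0
  [2] read 0x1C idx=18: raw=0x1D007 flags P=1 W=1 U=1 S=0
  [3] read 0x1D idx=16: raw=0x21007 flags P=1 W=1 U=1 S=0
  ⇒ phys 0x2177D  [4 reads]
#2 VA=0xA0541001C5E (r,kernel):
  [0] read 0x10 idx=20: raw=0x22007 flags P=1 W=1 U=1 S=0
  [1] read 0x22 idx=21: raw=0x24007 flags P=1 W=1 U=1 S=0
  [2] read 0x24 idx=8: raw=0x28007 flags P=1 W=1 U=1 S=0
  [3] read 0x28 idx=1: raw=0x2B007 flags P=1 W=1 U=1 S=0
  ⇒ phys 0x2BC5E  [4 reads]
#3 VA=0xA0541001C5E (r,kernel):
  TLB hit vpn=0xA0541001 → PA=0x2BC5E
#4 VA=0xE8541A002FB (r,kernel):
  [0] read 0x10 idx=29: raw=0x2F007 flags P=1 W=1 U=1 S=0
  [1] read 0x2F idx=21: raw=0x31007 flags P=1 W=1 U=1 S=0
  [2] read 0x31 idx=13: raw=0x34087 flags P=1 W=1 U=1 S=1
  ⇒ phys 0x342FB (huge @L2)  [3 reads]

TLB: [["0x782C320C", "0x19"], ["0x583C2410", "0x21"], ["0xA0541001", "0x2B"], ["0xE8541A00", "0x34"]]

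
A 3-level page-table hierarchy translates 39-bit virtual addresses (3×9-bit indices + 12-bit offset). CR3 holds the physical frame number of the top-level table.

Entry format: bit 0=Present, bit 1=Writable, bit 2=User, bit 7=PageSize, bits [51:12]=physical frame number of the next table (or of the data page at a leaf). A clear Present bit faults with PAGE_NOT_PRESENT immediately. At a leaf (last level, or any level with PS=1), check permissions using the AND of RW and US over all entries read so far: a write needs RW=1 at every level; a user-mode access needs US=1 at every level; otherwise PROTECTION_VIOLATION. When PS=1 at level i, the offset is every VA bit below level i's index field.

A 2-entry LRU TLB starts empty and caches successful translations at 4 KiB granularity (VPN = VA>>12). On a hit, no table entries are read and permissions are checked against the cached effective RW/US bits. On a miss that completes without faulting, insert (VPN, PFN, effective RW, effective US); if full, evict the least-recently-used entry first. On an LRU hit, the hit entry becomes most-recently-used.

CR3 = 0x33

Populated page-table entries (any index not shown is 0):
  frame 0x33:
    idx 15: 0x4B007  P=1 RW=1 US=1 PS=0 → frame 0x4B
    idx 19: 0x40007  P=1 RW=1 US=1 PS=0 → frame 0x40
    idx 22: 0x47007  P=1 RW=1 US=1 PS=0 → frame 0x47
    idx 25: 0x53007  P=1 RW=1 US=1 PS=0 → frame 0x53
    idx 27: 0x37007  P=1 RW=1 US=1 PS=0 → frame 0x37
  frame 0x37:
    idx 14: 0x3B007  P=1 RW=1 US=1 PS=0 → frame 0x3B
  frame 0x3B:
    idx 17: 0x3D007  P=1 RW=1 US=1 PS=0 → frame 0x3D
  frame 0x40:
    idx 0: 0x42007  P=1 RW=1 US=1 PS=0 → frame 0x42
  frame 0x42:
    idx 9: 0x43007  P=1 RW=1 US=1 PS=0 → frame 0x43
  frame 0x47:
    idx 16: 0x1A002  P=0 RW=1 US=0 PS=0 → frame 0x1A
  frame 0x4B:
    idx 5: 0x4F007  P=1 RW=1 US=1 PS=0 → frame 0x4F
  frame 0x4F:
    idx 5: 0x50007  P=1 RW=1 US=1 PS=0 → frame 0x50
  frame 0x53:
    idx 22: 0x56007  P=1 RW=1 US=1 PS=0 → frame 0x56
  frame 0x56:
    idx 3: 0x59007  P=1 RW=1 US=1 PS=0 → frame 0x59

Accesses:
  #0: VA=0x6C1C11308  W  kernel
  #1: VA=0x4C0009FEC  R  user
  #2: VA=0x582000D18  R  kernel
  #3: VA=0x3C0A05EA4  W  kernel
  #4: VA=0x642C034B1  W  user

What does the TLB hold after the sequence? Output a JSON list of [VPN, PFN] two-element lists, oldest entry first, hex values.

Per-access translation:
#0 VA=0x6C1C11308 (w,kernel):
  L0 @0x33[27] → 0x37007  P=1,RW=1,US=1,PS=0
  L1 @0x37[14] → 0x3B007  P=1,RW=1,US=1,PS=0
  L2 @0x3B[17] → 0x3D007  P=1,RW=1,US=1,PS=0
  ✓ 0x3D308  — 3 lookups
#1 VA=0x4C0009FEC (r,user):
  L0 @0x33[19] → 0x40007  P=1,RW=1,US=1,PS=0
  L1 @0x40[0] → 0x42007  P=1,RW=1,US=1,PS=0
  L2 @0x42[9] → 0x43007  P=1,RW=1,US=1,PS=0
  ✓ 0x43FEC  — 3 lookups
#2 VA=0x582000D18 (r,kernel):
  L0 @0x33[22] → 0x47007  P=1,RW=1,US=1,PS=0
  L1 @0x47[16] → 0x1A002  P=0,RW=1,US=0,PS=0
  ⇒ fault: PAGE_NOT_PRESENT  — 2 lookups
#3 VA=0x3C0A05EA4 (w,kernel):
  L0 @0x33[15] → 0x4B007  P=1,RW=1,US=1,PS=0
  L1 @0x4B[5] → 0x4F007  P=1,RW=1,US=1,PS=0
  L2 @0x4F[5] → 0x50007  P=1,RW=1,US=1,PS=0
  ✓ 0x50EA4  — 3 lookups
#4 VA=0x642C034B1 (w,user):
  L0 @0x33[25] → 0x53007  P=1,RW=1,US=1,PS=0
  L1 @0x53[22] → 0x56007  P=1,RW=1,US=1,PS=0
  L2 @0x56[3] → 0x59007  P=1,RW=1,US=1,PS=0
  ✓ 0x594B1  — 3 lookups

TLB: [["0x3C0A05", "0x50"], ["0x642C03", "0x59"]]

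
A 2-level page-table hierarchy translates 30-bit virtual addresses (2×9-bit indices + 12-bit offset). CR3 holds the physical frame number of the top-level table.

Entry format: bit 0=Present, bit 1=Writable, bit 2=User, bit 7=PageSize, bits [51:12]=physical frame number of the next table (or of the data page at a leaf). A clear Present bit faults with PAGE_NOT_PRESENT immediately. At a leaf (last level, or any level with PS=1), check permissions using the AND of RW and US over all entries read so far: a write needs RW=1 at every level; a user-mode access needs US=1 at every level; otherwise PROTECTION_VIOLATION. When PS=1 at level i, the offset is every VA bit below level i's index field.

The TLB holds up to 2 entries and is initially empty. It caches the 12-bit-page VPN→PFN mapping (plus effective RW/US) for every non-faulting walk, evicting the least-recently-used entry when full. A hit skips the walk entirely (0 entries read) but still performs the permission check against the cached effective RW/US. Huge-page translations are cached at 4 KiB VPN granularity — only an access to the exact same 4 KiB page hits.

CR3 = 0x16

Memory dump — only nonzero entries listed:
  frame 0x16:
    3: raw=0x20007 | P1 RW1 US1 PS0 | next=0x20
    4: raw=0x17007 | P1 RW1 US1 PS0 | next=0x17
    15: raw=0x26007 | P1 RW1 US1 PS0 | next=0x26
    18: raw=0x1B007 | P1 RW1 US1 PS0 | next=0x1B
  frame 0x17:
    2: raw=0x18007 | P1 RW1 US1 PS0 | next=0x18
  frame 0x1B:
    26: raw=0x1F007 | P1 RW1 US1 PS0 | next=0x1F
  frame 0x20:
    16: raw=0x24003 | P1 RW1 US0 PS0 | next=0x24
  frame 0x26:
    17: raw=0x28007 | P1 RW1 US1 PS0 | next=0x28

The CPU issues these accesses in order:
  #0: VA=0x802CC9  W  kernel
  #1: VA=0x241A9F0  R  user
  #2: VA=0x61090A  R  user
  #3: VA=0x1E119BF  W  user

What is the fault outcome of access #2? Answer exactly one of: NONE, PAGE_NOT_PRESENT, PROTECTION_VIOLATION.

Per-access translation:
#0 VA=0x802CC9 (w,kernel):
  lvl0: tbl 0x16, slot 4 ⇒ 0x17007 (P1/RW1/US1/PS0)
  lvl1: tbl 0x17, slot 2 ⇒ 0x18007 (P1/RW1/US1/PS0)
  → PA=0x18CC9  (2 entries read)
#1 VA=0x241A9F0 (r,user):
  lvl0: tbl 0x16, slot 18 ⇒ 0x1B007 (P1/RW1/US1/PS0)
  lvl1: tbl 0x1B, slot 26 ⇒ 0x1F007 (P1/RW1/US1/PS0)
  → PA=0x1F9F0  (2 entries read)
#2 VA=0x61090A (r,user):
  lvl0: tbl 0x16, slot 3 ⇒ 0x20007 (P1/RW1/US1/PS0)
  lvl1: tbl 0x20, slot 16 ⇒ 0x24003 (P1/RW1/US0/PS0)
  → PROTECTION_VIOLATION  (2 entries read)
#3 VA=0x1E119BF (w,user):
  lvl0: tbl 0x16, slot 15 ⇒ 0x26007 (P1/RW1/US1/PS0)
  lvl1: tbl 0x26, slot 17 ⇒ 0x28007 (P1/RW1/US1/PS0)
  → PA=0x289BF  (2 entries read)

Access #2 fault: PROTECTION_VIOLATION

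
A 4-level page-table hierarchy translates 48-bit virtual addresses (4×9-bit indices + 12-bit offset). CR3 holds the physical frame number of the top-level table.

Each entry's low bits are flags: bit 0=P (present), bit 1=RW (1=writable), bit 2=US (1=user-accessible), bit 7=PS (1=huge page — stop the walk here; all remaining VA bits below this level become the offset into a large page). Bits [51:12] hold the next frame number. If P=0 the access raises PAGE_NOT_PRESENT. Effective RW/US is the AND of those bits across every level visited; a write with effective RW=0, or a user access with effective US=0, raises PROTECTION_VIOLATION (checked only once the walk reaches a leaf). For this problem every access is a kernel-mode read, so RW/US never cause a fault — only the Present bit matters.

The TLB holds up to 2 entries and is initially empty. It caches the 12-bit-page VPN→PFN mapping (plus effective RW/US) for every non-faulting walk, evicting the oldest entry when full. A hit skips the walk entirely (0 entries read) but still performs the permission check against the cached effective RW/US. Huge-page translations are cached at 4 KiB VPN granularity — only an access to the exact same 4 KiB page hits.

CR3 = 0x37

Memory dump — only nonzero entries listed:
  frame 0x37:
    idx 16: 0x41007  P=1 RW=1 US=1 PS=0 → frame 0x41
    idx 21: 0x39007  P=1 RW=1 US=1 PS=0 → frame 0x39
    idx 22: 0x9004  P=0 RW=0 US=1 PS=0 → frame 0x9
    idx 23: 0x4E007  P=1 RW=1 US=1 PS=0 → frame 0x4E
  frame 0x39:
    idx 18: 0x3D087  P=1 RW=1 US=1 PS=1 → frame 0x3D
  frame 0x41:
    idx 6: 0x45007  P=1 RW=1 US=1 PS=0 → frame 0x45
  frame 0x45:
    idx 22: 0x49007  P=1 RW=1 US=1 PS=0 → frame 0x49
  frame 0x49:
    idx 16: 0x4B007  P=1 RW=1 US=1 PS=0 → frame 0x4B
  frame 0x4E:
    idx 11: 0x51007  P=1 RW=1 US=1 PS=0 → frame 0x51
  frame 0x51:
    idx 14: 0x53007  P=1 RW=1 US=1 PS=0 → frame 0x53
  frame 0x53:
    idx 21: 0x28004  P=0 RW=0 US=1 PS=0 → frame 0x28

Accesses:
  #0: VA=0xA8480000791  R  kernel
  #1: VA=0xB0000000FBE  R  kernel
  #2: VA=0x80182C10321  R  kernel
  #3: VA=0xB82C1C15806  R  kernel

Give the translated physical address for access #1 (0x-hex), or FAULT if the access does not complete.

Walk each access:
#0 VA=0xA8480000791 (r,kernel):
  lvl0: tbl 0x37, slot 21 ⇒ 0x39007 (P1/RW1/US1/PS0)
  lvl1: tbl 0x39, slot 18 ⇒ 0x3D087 (P1/RW1/US1/PS1)
  ⇒ phys 0x3D791 (huge @L1)  [2 reads]
#1 VA=0xB0000000FBE (r,kernel):
  lvl0: tbl 0x37, slot 22 ⇒ 0x9004 (P0/RW0/US1/PS0)
  ✗ PAGE_NOT_PRESENT  [1 reads]
#2 VA=0x80182C10321 (r,kernel):
  lvl0: tbl 0x37, slot 16 ⇒ 0x41007 (P1/RW1/US1/PS0)
  lvl1: tbl 0x41, slot 6 ⇒ 0x45007 (P1/RW1/US1/PS0)
  lvl2: tbl 0x45, slot 22 ⇒ 0x49007 (P1/RW1/US1/PS0)
  lvl3: tbl 0x49, slot 16 ⇒ 0x4B007 (P1/RW1/US1/PS0)
  ⇒ phys 0x4B321  [4 reads]
#3 VA=0xB82C1C15806 (r,kernel):
  lvl0: tbl 0x37, slot 23 ⇒ 0x4E007 (P1/RW1/US1/PS0)
  lvl1: tbl 0x4E, slot 11 ⇒ 0x51007 (P1/RW1/US1/PS0)
  lvl2: tbl 0x51, slot 14 ⇒ 0x53007 (P1/RW1/US1/PS0)
  lvl3: tbl 0x53, slot 21 ⇒ 0x28004 (P0/RW0/US1/PS0)
  ✗ PAGE_NOT_PRESENT  [4 reads]

Access #1 PA: FAULT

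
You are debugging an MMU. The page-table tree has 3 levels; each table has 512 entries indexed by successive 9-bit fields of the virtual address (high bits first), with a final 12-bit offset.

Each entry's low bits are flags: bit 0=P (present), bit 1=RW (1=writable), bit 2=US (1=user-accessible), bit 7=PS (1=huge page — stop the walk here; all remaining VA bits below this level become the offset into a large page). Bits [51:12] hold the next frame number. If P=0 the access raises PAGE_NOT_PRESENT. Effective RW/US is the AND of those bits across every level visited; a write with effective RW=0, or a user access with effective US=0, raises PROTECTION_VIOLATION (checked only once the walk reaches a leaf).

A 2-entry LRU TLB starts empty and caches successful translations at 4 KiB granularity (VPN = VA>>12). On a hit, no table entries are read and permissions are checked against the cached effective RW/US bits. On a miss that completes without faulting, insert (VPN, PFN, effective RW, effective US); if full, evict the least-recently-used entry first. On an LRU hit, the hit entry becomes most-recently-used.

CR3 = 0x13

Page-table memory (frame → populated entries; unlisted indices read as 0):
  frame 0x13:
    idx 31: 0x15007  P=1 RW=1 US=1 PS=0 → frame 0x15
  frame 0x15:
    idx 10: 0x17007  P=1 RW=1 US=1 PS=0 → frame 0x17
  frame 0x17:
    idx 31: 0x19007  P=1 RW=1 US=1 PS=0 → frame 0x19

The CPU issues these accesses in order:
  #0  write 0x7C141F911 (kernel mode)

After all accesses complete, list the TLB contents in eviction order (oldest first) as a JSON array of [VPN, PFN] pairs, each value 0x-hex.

Walk each access:
#0 VA=0x7C141F911 (w,kernel):
  L0 @0x13[31] → 0x15007  P=1,RW=1,US=1,PS=0
  L1 @0x15[10] → 0x17007  P=1,RW=1,US=1,PS=0
  L2 @0x17[31] → 0x19007  P=1,RW=1,US=1,PS=0
  ⇒ phys 0x19911  [3 reads]

TLB: [["0x7C141F", "0x19"]]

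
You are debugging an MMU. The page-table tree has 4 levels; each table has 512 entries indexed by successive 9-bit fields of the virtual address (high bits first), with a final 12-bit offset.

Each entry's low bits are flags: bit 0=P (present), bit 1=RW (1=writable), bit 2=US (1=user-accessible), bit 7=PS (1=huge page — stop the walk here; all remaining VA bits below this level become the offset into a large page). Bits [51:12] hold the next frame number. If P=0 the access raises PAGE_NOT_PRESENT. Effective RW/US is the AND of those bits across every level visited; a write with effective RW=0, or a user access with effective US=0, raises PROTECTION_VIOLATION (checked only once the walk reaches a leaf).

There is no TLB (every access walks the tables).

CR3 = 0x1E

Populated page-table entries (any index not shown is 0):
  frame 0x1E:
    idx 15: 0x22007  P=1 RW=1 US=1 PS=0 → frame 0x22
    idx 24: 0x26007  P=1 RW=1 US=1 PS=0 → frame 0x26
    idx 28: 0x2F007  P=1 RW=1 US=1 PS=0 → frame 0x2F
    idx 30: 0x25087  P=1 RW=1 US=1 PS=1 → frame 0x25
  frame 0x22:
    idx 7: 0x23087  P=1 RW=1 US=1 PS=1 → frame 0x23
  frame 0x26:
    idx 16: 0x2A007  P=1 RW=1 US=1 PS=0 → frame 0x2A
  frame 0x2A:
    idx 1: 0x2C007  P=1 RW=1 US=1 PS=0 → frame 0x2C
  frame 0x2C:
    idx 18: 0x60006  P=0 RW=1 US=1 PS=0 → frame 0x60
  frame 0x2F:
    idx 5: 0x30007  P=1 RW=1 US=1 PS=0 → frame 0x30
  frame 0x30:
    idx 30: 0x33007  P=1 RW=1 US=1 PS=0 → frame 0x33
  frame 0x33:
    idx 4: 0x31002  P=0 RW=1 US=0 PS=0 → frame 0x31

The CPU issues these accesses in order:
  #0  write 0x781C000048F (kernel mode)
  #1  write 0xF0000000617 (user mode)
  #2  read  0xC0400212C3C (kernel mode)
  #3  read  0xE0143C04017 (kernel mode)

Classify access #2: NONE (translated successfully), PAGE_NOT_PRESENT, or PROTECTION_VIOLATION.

Walk each access:
#0 VA=0x781C000048F (w,kernel):
  L0: frame=0x1E idx=15 entry=0x22007 [P=1 RW=1 US=1 PS=0]
  L1: frame=0x22 idx=7 entry=0x23087 [P=1 RW=1 US=1 PS=1]
  ✓ 0x2348F (huge @L1)  — 2 lookups
#1 VA=0xF0000000617 (w,user):
  L0: frame=0x1E idx=30 entry=0x25087 [P=1 RW=1 US=1 PS=1]
  ✓ 0x25617 (huge @L0)  — 1 lookups
#2 VA=0xC0400212C3C (r,kernel):
  L0: frame=0x1E idx=24 entry=0x26007 [P=1 RW=1 US=1 PS=0]
  L1: frame=0x26 idx=16 entry=0x2A007 [P=1 RW=1 US=1 PS=0]
  L2: frame=0x2A idx=1 entry=0x2C007 [P=1 RW=1 US=1 PS=0]
  L3: frame=0x2C idx=18 entry=0x60006 [P=0 RW=1 US=1 PS=0]
  → PAGE_NOT_PRESENT  (4 entries read)
#3 VA=0xE0143C04017 (r,kernel):
  L0: frame=0x1E idx=28 entry=0x2F007 [P=1 RW=1 US=1 PS=0]
  L1: frame=0x2F idx=5 entry=0x30007 [P=1 RW=1 US=1 PS=0]
  L2: frame=0x30 idx=30 entry=0x33007 [P=1 RW=1 US=1 PS=0]
  L3: frame=0x33 idx=4 entry=0x31002 [P=0 RW=1 US=0 PS=0]
  → PAGE_NOT_PRESENT  (4 entries read)

Access #2 fault: PAGE_NOT_PRESENT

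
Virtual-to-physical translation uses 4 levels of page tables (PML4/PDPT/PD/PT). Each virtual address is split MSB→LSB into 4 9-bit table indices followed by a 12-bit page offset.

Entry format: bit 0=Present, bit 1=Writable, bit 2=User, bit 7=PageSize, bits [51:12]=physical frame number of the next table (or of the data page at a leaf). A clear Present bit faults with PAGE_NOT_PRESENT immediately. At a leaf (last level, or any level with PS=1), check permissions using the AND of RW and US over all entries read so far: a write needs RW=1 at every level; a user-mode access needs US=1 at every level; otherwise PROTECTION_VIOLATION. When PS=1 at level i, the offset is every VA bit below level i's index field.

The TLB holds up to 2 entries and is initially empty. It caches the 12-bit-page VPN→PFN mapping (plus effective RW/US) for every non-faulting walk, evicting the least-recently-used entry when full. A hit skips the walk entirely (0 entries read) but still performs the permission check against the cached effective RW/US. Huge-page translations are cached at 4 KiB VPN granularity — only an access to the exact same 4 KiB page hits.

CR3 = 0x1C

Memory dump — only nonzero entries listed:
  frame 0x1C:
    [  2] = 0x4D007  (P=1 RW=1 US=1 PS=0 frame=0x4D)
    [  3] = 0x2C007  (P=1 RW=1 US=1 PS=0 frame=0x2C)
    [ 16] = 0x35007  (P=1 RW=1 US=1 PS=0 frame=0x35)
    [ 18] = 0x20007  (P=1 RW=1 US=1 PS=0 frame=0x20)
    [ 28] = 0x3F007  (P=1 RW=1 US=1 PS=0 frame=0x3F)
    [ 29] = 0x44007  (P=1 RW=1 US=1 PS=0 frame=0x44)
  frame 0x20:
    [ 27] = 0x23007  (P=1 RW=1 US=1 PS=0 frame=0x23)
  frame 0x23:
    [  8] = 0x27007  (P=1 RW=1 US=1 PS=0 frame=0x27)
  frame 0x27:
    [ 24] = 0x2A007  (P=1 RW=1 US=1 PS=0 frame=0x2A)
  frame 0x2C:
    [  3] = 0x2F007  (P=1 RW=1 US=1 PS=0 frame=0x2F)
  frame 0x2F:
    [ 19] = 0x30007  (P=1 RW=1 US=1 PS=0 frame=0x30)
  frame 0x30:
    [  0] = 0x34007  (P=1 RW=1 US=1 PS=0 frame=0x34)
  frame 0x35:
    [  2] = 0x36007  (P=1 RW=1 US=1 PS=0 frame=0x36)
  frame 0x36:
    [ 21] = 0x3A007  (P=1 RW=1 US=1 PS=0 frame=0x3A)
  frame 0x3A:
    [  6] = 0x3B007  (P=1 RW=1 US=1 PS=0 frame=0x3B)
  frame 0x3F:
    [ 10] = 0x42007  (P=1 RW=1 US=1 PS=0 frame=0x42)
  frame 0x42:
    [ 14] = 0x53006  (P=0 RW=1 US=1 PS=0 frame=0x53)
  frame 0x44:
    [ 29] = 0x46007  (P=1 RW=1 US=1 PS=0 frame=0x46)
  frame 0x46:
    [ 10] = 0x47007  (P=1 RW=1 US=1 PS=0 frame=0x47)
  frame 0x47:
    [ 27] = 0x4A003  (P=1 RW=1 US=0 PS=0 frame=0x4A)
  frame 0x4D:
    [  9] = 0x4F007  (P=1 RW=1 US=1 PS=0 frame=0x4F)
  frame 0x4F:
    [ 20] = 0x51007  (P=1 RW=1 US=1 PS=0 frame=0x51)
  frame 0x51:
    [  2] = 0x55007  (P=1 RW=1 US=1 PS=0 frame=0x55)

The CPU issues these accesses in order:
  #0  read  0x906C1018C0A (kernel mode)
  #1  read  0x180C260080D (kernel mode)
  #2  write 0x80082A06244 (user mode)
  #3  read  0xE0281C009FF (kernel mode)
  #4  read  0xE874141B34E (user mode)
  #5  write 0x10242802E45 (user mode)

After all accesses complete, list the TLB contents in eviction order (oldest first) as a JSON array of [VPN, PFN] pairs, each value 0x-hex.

Per-access translation:
#0 VA=0x906C1018C0A (r,kernel):
  [0] read 0x1C idx=18: raw=0x20007 flags P=1 W=1 U=1 S=0
  [1] read 0x20 idx=27: raw=0x23007 flags P=1 W=1 U=1 S=0
  [2] read 0x23 idx=8: raw=0x27007 flags P=1 W=1 U=1 S=0
  [3] read 0x27 idx=24: raw=0x2A007 flags P=1 W=1 U=1 S=0
  → PA=0x2AC0A  (4 entries read)
#1 VA=0x180C260080D (r,kernel):
  [0] read 0x1C idx=3: raw=0x2C007 flags P=1 W=1 U=1 S=0
  [1] read 0x2C idx=3: raw=0x2F007 flags P=1 W=1 U=1 S=0
  [2] read 0x2F idx=19: raw=0x30007 flags P=1 W=1 U=1 S=0
  [3] read 0x30 idx=0: raw=0x34007 flags P=1 W=1 U=1 S=0
  → PA=0x3480D  (4 entries read)
#2 VA=0x80082A06244 (w,user):
  [0] read 0x1C idx=16: raw=0x35007 flags P=1 W=1 U=1 S=0
  [1] read 0x35 idx=2: raw=0x36007 flags P=1 W=1 U=1 S=0
  [2] read 0x36 idx=21: raw=0x3A007 flags P=1 W=1 U=1 S=0
  [3] read 0x3A idx=6: raw=0x3B007 flags P=1 W=1 U=1 S=0
  → PA=0x3B244  (4 entries read)
#3 VA=0xE0281C009FF (r,kernel):
  [0] read 0x1C idx=28: raw=0x3F007 flags P=1 W=1 U=1 S=0
  [1] read 0x3F idx=10: raw=0x42007 flags P=1 W=1 U=1 S=0
  [2] read 0x42 idx=14: raw=0x53006 flags P=0 W=1 U=1 S=0
  ✗ PAGE_NOT_PRESENT  [3 reads]
#4 VA=0xE874141B34E (r,user):
  [0] read 0x1C idx=29: raw=0x44007 flags P=1 W=1 U=1 S=0
  [1] read 0x44 idx=29: raw=0x46007 flags P=1 W=1 U=1 S=0
  [2] read 0x46 idx=10: raw=0x47007 flags P=1 W=1 U=1 S=0
  [3] read 0x47 idx=27: raw=0x4A003 flags P=1 W=1 U=0 S=0
  ✗ PROTECTION_VIOLATION  [4 reads]
#5 VA=0x10242802E45 (w,user):
  [0] read 0x1C idx=2: raw=0x4D007 flags P=1 W=1 U=1 S=0
  [1] read 0x4D idx=9: raw=0x4F007 flags P=1 W=1 U=1 S=0
  [2] read 0x4F idx=20: raw=0x51007 flags P=1 W=1 U=1 S=0
  [3] read 0x51 idx=2: raw=0x55007 flags P=1 W=1 U=1 S=0
  → PA=0x55E45  (4 entries read)

TLB: [["0x80082A06", "0x3B"], ["0x10242802", "0x55"]]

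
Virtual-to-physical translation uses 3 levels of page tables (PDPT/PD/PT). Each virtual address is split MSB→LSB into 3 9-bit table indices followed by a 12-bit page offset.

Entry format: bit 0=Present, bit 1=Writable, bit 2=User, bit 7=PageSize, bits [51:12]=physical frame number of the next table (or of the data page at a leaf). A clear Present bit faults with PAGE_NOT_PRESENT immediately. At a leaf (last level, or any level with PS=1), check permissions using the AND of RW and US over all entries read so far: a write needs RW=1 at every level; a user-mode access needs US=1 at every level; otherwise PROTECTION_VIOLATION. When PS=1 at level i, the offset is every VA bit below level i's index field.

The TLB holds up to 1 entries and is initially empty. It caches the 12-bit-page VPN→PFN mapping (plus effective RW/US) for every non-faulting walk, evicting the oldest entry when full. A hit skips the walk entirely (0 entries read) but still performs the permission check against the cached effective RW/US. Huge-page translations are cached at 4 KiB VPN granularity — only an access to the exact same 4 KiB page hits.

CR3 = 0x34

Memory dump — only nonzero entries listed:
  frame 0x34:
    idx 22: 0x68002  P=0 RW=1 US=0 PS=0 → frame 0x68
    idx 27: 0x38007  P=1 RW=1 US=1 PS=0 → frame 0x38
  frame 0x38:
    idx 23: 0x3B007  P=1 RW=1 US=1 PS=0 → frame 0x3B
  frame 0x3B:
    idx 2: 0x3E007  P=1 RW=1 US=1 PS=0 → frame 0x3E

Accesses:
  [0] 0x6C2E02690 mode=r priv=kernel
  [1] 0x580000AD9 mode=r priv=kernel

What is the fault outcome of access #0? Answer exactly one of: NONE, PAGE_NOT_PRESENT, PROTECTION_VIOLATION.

Trace:
#0 VA=0x6C2E02690 (r,kernel):
  L0 @0x34[27] → 0x38007  P=1,RW=1,US=1,PS=0
  L1 @0x38[23] → 0x3B007  P=1,RW=1,US=1,PS=0
  L2 @0x3B[2] → 0x3E007  P=1,RW=1,US=1,PS=0
  → PA=0x3E690  (3 entries read)
#1 VA=0x580000AD9 (r,kernel):
  L0 @0x34[22] → 0x68002  P=0,RW=1,US=0,PS=0
  ⇒ fault: PAGE_NOT_PRESENT  — 1 lookups

Access #0 fault: NONE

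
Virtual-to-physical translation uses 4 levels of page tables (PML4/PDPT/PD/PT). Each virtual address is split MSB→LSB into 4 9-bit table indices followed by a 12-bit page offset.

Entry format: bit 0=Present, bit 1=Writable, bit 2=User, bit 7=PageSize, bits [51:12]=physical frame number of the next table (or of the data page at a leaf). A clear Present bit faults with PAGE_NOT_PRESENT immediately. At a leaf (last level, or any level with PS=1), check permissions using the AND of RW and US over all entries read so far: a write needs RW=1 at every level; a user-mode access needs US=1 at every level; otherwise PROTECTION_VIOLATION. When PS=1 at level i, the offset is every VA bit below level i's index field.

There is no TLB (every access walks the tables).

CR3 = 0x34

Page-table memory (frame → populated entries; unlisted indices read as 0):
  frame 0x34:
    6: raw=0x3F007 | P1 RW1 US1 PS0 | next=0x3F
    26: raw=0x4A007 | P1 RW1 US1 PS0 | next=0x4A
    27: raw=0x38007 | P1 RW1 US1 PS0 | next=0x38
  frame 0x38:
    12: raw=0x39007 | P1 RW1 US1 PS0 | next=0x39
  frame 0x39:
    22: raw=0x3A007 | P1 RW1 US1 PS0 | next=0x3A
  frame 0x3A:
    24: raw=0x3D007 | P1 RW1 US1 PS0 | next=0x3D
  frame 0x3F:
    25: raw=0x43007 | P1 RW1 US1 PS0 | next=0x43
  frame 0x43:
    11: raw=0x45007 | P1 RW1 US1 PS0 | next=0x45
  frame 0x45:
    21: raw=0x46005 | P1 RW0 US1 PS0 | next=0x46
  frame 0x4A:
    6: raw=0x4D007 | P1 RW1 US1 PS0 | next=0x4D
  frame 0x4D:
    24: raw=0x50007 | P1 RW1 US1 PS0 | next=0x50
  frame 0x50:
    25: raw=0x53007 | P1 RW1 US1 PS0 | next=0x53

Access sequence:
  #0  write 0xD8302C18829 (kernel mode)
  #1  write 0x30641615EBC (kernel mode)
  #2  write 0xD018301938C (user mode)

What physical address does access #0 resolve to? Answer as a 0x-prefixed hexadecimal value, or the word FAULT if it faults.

Per-access translation:
#0 VA=0xD8302C18829 (w,kernel):
  lvl0: tbl 0x34, slot 27 ⇒ 0x38007 (P1/RW1/US1/PS0)
  lvl1: tbl 0x38, slot 12 ⇒ 0x39007 (P1/RW1/US1/PS0)
  lvl2: tbl 0x39, slot 22 ⇒ 0x3A007 (P1/RW1/US1/PS0)
  lvl3: tbl 0x3A, slot 24 ⇒ 0x3D007 (P1/RW1/US1/PS0)
  → PA=0x3D829  (4 entries read)
#1 VA=0x30641615EBC (w,kernel):
  lvl0: tbl 0x34, slot 6 ⇒ 0x3F007 (P1/RW1/US1/PS0)
  lvl1: tbl 0x3F, slot 25 ⇒ 0x43007 (P1/RW1/US1/PS0)
  lvl2: tbl 0x43, slot 11 ⇒ 0x45007 (P1/RW1/US1/PS0)
  lvl3: tbl 0x45, slot 21 ⇒ 0x46005 (P1/RW0/US1/PS0)
  ⇒ fault: PROTECTION_VIOLATION  — 4 lookups
#2 VA=0xD018301938C (w,user):
  lvl0: tbl 0x34, slot 26 ⇒ 0x4A007 (P1/RW1/US1/PS0)
  lvl1: tbl 0x4A, slot 6 ⇒ 0x4D007 (P1/RW1/US1/PS0)
  lvl2: tbl 0x4D, slot 24 ⇒ 0x50007 (P1/RW1/US1/PS0)
  lvl3: tbl 0x50, slot 25 ⇒ 0x53007 (P1/RW1/US1/PS0)
  → PA=0x5338C  (4 entries read)

Access #0 PA: 0x3D829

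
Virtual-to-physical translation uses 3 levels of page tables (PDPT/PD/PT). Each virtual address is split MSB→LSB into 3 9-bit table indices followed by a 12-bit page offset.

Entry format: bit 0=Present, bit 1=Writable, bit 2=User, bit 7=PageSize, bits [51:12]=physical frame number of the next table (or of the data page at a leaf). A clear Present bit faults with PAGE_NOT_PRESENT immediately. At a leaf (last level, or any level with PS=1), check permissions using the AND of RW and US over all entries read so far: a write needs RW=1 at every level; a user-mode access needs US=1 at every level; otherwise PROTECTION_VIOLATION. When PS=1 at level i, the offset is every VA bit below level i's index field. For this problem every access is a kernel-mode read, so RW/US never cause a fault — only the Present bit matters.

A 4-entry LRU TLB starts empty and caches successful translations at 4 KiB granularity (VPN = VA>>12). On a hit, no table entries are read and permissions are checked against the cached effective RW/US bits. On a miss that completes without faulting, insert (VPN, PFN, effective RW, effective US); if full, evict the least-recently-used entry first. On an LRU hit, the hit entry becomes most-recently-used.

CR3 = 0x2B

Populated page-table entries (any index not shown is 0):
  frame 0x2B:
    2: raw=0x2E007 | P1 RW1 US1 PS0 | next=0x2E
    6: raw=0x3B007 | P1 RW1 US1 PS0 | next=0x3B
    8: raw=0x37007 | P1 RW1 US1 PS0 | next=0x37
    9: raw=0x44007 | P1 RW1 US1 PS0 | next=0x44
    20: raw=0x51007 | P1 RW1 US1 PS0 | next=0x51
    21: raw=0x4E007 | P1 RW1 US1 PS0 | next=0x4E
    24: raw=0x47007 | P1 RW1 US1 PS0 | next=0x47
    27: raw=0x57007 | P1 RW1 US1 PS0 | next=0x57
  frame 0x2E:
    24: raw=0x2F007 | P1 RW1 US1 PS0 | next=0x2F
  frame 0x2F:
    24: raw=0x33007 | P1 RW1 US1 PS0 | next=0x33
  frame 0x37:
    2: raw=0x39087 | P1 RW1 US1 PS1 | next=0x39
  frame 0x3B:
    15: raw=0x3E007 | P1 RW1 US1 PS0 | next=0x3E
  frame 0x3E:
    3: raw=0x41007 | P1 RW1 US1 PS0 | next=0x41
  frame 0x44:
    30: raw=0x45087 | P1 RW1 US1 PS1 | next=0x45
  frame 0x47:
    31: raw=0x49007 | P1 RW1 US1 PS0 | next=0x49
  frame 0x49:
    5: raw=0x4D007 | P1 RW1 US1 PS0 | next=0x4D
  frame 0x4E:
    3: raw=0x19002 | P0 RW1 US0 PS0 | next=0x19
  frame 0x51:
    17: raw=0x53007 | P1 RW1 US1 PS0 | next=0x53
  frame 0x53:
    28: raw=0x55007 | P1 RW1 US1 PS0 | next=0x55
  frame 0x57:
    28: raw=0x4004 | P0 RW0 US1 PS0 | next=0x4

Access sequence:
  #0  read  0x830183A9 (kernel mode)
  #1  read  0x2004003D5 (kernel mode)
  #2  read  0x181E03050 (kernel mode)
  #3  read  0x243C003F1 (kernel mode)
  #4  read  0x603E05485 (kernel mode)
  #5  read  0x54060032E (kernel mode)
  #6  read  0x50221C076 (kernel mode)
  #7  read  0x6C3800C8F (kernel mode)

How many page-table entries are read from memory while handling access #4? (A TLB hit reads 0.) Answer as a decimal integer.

Trace:
#0 VA=0x830183A9 (r,kernel):
  [0] read 0x2B idx=2: raw=0x2E007 flags P=1 W=1 U=1 S=0
  [1] read 0x2E idx=24: raw=0x2F007 flags P=1 W=1 U=1 S=0
  [2] read 0x2F idx=24: raw=0x33007 flags P=1 W=1 U=1 S=0
  ✓ 0x333A9  — 3 lookups
#1 VA=0x2004003D5 (r,kernel):
  [0] read 0x2B idx=8: raw=0x37007 flags P=1 W=1 U=1 S=0
  [1] read 0x37 idx=2: raw=0x39087 flags P=1 W=1 U=1 S=1
  ✓ 0x393D5 (huge @L1)  — 2 lookups
#2 VA=0x181E03050 (r,kernel):
  [0] read 0x2B idx=6: raw=0x3B007 flags P=1 W=1 U=1 S=0
  [1] read 0x3B idx=15: raw=0x3E007 flags P=1 W=1 U=1 S=0
  [2] read 0x3E idx=3: raw=0x41007 flags P=1 W=1 U=1 S=0
  ✓ 0x41050  — 3 lookups
#3 VA=0x243C003F1 (r,kernel):
  [0] read 0x2B idx=9: raw=0x44007 flags P=1 W=1 U=1 S=0
  [1] read 0x44 idx=30: raw=0x45087 flags P=1 W=1 U=1 S=1
  ✓ 0x453F1 (huge @L1)  — 2 lookups
#4 VA=0x603E05485 (r,kernel):
  [0] read 0x2B idx=24: raw=0x47007 flags P=1 W=1 U=1 S=0
  [1] read 0x47 idx=31: raw=0x49007 flags P=1 W=1 U=1 S=0
  [2] read 0x49 idx=5: raw=0x4D007 flags P=1 W=1 U=1 S=0
  ✓ 0x4D485  — 3 lookups
#5 VA=0x54060032E (r,kernel):
  [0] read 0x2B idx=21: raw=0x4E007 flags P=1 W=1 U=1 S=0
  [1] read 0x4E idx=3: raw=0x19002 flags P=0 W=1 U=0 S=0
  ✗ PAGE_NOT_PRESENT  [2 reads]
#6 VA=0x50221C076 (r,kernel):
  [0] read 0x2B idx=20: raw=0x51007 flags P=1 W=1 U=1 S=0
  [1] read 0x51 idx=17: raw=0x53007 flags P=1 W=1 U=1 S=0
  [2] read 0x53 idx=28: raw=0x55007 flags P=1 W=1 U=1 S=0
  ✓ 0x55076  — 3 lookups
#7 VA=0x6C3800C8F (r,kernel):
  [0] read 0x2B idx=27: raw=0x57007 flags P=1 W=1 U=1 S=0
  [1] read 0x57 idx=28: raw=0x4004 flags P=0 W=0 U=1 S=0
  ✗ PAGE_NOT_PRESENT  [2 reads]

Entries read for #4: 3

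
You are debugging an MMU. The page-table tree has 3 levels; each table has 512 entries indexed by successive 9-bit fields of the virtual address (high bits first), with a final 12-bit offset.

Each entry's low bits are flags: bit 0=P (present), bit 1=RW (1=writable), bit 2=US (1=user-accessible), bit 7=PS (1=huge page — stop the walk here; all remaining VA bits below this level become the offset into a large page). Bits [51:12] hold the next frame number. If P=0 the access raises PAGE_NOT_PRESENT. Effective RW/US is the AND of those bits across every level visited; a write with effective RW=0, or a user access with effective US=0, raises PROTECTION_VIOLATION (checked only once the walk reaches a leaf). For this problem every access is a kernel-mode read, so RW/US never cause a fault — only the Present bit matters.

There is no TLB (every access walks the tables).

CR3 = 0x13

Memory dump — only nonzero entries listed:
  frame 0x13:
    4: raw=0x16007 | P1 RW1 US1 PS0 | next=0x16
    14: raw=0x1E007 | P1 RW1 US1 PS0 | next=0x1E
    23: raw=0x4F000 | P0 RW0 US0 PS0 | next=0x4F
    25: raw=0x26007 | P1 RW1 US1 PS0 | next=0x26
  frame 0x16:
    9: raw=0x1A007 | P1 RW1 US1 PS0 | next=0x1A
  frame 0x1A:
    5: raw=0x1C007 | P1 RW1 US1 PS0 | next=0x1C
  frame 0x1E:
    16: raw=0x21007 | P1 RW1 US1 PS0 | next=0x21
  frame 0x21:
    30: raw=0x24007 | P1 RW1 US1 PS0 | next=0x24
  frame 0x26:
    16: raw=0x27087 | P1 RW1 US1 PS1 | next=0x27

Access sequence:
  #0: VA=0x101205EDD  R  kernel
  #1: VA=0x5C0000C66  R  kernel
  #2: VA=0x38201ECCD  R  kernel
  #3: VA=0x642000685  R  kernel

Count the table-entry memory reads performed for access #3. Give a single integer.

Per-access translation:
#0 VA=0x101205EDD (r,kernel):
  L0 @0x13[4] → 0x16007  P=1,RW=1,US=1,PS=0
  L1 @0x16[9] → 0x1A007  P=1,RW=1,US=1,PS=0
  L2 @0x1A[5] → 0x1C007  P=1,RW=1,US=1,PS=0
  → PA=0x1CEDD  (3 entries read)
#1 VA=0x5C0000C66 (r,kernel):
  L0 @0x13[23] → 0x4F000  P=0,RW=0,US=0,PS=0
  ✗ PAGE_NOT_PRESENT  [1 reads]
#2 VA=0x38201ECCD (r,kernel):
  L0 @0x13[14] → 0x1E007  P=1,RW=1,US=1,PS=0
  L1 @0x1E[16] → 0x21007  P=1,RW=1,US=1,PS=0
  L2 @0x21[30] → 0x24007  P=1,RW=1,US=1,PS=0
  → PA=0x24CCD  (3 entries read)
#3 VA=0x642000685 (r,kernel):
  L0 @0x13[25] → 0x26007  P=1,RW=1,US=1,PS=0
  L1 @0x26[16] → 0x27087  P=1,RW=1,US=1,PS=1
  → PA=0x27685 (huge @L1)  (2 entries read)

Entries read for #3: 2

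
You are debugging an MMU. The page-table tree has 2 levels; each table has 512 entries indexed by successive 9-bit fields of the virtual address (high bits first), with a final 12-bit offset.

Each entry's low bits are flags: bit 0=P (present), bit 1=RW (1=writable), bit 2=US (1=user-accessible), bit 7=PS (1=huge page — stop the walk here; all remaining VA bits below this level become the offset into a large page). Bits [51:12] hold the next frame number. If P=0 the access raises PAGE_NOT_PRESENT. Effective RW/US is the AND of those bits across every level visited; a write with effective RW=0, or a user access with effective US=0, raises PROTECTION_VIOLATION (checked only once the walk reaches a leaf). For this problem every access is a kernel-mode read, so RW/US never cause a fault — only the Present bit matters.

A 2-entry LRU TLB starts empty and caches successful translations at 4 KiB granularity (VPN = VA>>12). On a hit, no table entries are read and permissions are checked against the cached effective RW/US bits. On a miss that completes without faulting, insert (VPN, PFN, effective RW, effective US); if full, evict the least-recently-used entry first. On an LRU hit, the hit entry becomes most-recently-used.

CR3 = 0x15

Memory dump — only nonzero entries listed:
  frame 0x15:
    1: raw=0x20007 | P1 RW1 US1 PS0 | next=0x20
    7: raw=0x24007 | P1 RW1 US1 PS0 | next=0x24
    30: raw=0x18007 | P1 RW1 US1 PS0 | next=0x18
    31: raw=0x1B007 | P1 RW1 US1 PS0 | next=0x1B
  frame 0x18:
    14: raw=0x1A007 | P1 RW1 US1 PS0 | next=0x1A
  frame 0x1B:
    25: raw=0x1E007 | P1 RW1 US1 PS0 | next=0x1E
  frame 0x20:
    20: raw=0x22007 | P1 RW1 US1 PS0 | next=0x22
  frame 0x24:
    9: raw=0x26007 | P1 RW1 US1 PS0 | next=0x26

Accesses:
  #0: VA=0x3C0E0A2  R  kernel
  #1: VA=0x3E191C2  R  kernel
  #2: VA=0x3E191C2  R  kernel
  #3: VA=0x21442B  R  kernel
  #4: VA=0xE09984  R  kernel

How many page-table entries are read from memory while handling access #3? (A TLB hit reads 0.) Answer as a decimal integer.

Trace:
#0 VA=0x3C0E0A2 (r,kernel):
  L0 @0x15[30] → 0x18007  P=1,RW=1,US=1,PS=0
  L1 @0x18[14] → 0x1A007  P=1,RW=1,US=1,PS=0
  ⇒ phys 0x1A0A2  [2 reads]
#1 VA=0x3E191C2 (r,kernel):
  L0 @0x15[31] → 0x1B007  P=1,RW=1,US=1,PS=0
  L1 @0x1B[25] → 0x1E007  P=1,RW=1,US=1,PS=0
  ⇒ phys 0x1E1C2  [2 reads]
#2 VA=0x3E191C2 (r,kernel):
  TLB hit vpn=0x3E19 → PA=0x1E1C2
#3 VA=0x21442B (r,kernel):
  L0 @0x15[1] → 0x20007  P=1,RW=1,US=1,PS=0
  L1 @0x20[20] → 0x22007  P=1,RW=1,US=1,PS=0
  ⇒ phys 0x2242B  [2 reads]
#4 VA=0xE09984 (r,kernel):
  L0 @0x15[7] → 0x24007  P=1,RW=1,US=1,PS=0
  L1 @0x24[9] → 0x26007  P=1,RW=1,US=1,PS=0
  ⇒ phys 0x26984  [2 reads]

Entries read for #3: 2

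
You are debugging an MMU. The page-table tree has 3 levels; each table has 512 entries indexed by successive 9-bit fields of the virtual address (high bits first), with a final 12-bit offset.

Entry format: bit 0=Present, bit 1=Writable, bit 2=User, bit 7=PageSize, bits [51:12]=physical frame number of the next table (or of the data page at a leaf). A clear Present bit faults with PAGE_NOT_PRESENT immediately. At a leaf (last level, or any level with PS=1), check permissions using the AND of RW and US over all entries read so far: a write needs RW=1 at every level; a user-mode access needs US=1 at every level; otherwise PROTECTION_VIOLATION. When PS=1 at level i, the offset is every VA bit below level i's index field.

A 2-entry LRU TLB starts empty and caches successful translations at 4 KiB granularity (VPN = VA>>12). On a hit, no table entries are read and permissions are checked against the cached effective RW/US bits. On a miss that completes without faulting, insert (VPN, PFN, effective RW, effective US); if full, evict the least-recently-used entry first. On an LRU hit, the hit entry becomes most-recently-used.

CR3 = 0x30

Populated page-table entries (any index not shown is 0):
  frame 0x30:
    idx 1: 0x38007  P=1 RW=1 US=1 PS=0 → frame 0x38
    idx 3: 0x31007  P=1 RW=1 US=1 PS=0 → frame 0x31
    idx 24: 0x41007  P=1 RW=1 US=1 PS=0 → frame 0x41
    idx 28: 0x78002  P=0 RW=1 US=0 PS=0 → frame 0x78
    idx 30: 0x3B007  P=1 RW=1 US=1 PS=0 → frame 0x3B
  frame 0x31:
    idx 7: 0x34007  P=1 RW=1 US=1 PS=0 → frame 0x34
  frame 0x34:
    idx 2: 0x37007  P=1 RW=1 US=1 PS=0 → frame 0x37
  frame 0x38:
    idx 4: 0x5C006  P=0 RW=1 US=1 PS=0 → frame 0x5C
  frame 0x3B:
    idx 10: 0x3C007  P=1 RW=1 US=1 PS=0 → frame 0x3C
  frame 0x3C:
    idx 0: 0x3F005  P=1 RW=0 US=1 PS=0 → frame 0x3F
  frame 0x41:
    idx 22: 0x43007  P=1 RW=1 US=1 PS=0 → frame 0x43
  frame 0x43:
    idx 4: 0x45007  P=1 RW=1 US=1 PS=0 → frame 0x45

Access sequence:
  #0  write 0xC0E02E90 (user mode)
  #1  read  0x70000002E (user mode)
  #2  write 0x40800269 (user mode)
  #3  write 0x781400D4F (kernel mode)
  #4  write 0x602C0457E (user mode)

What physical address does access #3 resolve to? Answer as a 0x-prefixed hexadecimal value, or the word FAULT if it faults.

Per-access translation:
#0 VA=0xC0E02E90 (w,user):
  L0 @0x30[3] → 0x31007  P=1,RW=1,US=1,PS=0
  L1 @0x31[7] → 0x34007  P=1,RW=1,US=1,PS=0
  L2 @0x34[2] → 0x37007  P=1,RW=1,US=1,PS=0
  ⇒ phys 0x37E90  [3 reads]
#1 VA=0x70000002E (r,user):
  L0 @0x30[28] → 0x78002  P=0,RW=1,US=0,PS=0
  ✗ PAGE_NOT_PRESENT  [1 reads]
#2 VA=0x40800269 (w,user):
  L0 @0x30[1] → 0x38007  P=1,RW=1,US=1,PS=0
  L1 @0x38[4] → 0x5C006  P=0,RW=1,US=1,PS=0
  ✗ PAGE_NOT_PRESENT  [2 reads]
#3 VA=0x781400D4F (w,kernel):
  L0 @0x30[30] → 0x3B007  P=1,RW=1,US=1,PS=0
  L1 @0x3B[10] → 0x3C007  P=1,RW=1,US=1,PS=0
  L2 @0x3C[0] → 0x3F005  P=1,RW=0,US=1,PS=0
  ✗ PROTECTION_VIOLATION  [3 reads]
#4 VA=0x602C0457E (w,user):
  L0 @0x30[24] → 0x41007  P=1,RW=1,US=1,PS=0
  L1 @0x41[22] → 0x43007  P=1,RW=1,US=1,PS=0
  L2 @0x43[4] → 0x45007  P=1,RW=1,US=1,PS=0
  ⇒ phys 0x4557E  [3 reads]

Access #3 PA: FAULT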